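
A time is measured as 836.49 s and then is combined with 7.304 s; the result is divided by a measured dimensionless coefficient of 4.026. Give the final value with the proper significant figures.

836.49 s + 7.304 s = 843.794 s; the sum is limited to 2 decimal places (5 s.f.).
Carrying full precision, 843.794 ÷ 4.026 = 209.586189767… s; 4.026 has 4 s.f., so the result keeps min(5, 4) = 4 s.f.
Rounded to 4 significant figures: 209.6 s.

209.6 s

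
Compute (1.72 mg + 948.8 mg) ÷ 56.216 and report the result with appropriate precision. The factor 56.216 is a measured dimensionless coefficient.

16.91 mg

1.72 mg + 948.8 mg = 950.52 mg; the sum is limited to 1 decimal place (4 s.f.).
Carrying full precision, 950.52 ÷ 56.216 = 16.9083534937… mg; 56.216 has 5 s.f., so the result keeps min(4, 5) = 4 s.f.
Rounded to 4 significant figures: 16.91 mg.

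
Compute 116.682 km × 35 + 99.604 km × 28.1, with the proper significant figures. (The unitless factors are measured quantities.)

6.9 × 10^3 km

116.682 × 35 = 4083.87 → 4.1 × 10^3 km (2 s.f., last digit at the 10^2 place).
99.604 × 28.1 = 2798.8724 → 2.80 × 10^3 km (3 s.f., last digit at the 10^1 place).
Sum: 6882.7424 km; keep the coarser place, 10^2.
Result: 6.9 × 10^3 km.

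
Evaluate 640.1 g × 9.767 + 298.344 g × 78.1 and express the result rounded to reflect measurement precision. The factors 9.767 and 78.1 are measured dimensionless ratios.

640.1 × 9.767 = 6251.8567 → 6252 g (4 s.f., last digit at the 10^0 place).
298.344 × 78.1 = 23300.6664 → 2.33 × 10^4 g (3 s.f., last digit at the 10^2 place).
Sum: 29552.5231 g; keep the coarser place, 10^2.
Result: 2.96 × 10^4 g.

2.96 × 10^4 g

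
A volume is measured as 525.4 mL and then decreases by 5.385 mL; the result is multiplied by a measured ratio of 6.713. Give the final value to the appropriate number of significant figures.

525.4 mL − 5.385 mL = 520.015 mL; the difference is limited to 1 decimal place (4 s.f.).
Carrying full precision, 520.015 × 6.713 = 3490.860695 mL; 6.713 has 4 s.f., so the result keeps min(4, 4) = 4 s.f.
Rounded to 4 significant figures: 3491 mL.

3491 mL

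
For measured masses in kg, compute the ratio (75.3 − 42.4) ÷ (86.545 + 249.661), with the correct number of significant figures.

0.0979

75.3 − 42.4 = 32.9, limited to 1 d.p. → 3 s.f.; 86.545 + 249.661 = 336.206, limited to 3 d.p. → 6 s.f.
Carrying full precision, 32.9 ÷ 336.206 = 0.0978566712075…; keep min(3, 6) = 3 s.f.
Rounded to 3 significant figures: 0.0979.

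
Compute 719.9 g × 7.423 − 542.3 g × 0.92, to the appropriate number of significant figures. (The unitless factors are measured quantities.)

719.9 × 7.423 = 5343.8177 → 5344 g (4 s.f., last digit at the 10^0 place).
542.3 × 0.92 = 498.916 → 5.0 × 10^2 g (2 s.f., last digit at the 10^1 place).
Difference: 4844.9017 g; keep the coarser place, 10^1.
Result: 4.84 × 10^3 g.

4.84 × 10^3 g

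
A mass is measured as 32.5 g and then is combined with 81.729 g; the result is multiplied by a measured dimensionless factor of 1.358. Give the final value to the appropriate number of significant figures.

32.5 g + 81.729 g = 114.229 g; the sum is limited to 1 decimal place (4 s.f.).
Carrying full precision, 114.229 × 1.358 = 155.122982 g; 1.358 has 4 s.f., so the result keeps min(4, 4) = 4 s.f.
Rounded to 4 significant figures: 155.1 g.

155.1 g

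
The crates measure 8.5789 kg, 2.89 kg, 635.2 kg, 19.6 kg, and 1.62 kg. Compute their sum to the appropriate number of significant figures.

667.9 kg

8.5789 kg + 2.89 kg + 635.2 kg + 19.6 kg + 1.62 kg = 667.8889 kg.
Addition/subtraction keeps the fewest decimal places: 8.5789 → 4 decimal places, 2.89 → 2 decimal places, 635.2 → 1 decimal place, 19.6 → 1 decimal place, 1.62 → 2 decimal places; limit is 1.
Rounded to 1 decimal place: 667.9 kg.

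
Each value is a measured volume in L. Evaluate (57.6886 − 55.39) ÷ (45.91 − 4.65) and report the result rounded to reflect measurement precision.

57.6886 − 55.39 = 2.2986, limited to 2 d.p. → 3 s.f.; 45.91 − 4.65 = 41.26, limited to 2 d.p. → 4 s.f.
Carrying full precision, 2.2986 ÷ 41.26 = 0.0557101308774…; keep min(3, 4) = 3 s.f.
Rounded to 3 significant figures: 0.0557.

0.0557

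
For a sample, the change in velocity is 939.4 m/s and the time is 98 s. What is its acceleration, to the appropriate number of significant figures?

acceleration = 939.4 m/s ÷ 98 s = 9.58571428571… m/s².
939.4 has 4 significant figures; 98 has 2.
Division/multiplication keeps the fewest: 2 significant figures.
Rounded: 9.6 m/s².

9.6 m/s²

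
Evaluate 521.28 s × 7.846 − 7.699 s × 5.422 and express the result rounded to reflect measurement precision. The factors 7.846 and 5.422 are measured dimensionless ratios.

4.048 × 10^3 s

521.28 × 7.846 = 4089.96288 → 4090. s (4 s.f., last digit at the 10^0 place).
7.699 × 5.422 = 41.743978 → 41.74 s (4 s.f., last digit at the 10^-2 place).
Difference: 4048.218902 s; keep the coarser place, 10^0.
Result: 4.048 × 10^3 s.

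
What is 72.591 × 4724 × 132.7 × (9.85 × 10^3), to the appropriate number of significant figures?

72.591 × 4724 × 132.7 × (9.85 × 10^3) = 4.48228865777 × 10^11…
Multiplication/division keeps the fewest significant figures: 72.591 → 5 s.f., 4724 → 4 s.f., 132.7 → 4 s.f., 9.85 × 10^3 → 3 s.f.; limit is 3.
Rounded to 3 significant figures: 4.48 × 10^11.

4.48 × 10^11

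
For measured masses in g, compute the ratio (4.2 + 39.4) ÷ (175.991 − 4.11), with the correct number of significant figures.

0.254

4.2 + 39.4 = 43.6, limited to 1 d.p. → 3 s.f.; 175.991 − 4.11 = 171.881, limited to 2 d.p. → 5 s.f.
Carrying full precision, 43.6 ÷ 171.881 = 0.253663872098…; keep min(3, 5) = 3 s.f.
Rounded to 3 significant figures: 0.254.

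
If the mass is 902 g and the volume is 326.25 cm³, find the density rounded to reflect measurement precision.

density = 902 g ÷ 326.25 cm³ = 2.76475095785… g/cm³.
902 has 3 significant figures; 326.25 has 5.
Division/multiplication keeps the fewest: 3 significant figures.
Rounded: 2.76 g/cm³.

2.76 g/cm³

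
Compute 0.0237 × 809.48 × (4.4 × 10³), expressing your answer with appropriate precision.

0.0237 × 809.48 × (4.4 × 10³) = 84412.5744
Multiplication/division keeps the fewest significant figures: 0.0237 → 3 s.f., 809.48 → 5 s.f., 4.4 × 10³ → 2 s.f.; limit is 2.
Rounded to 2 significant figures: 8.4 × 10⁴.

8.4 × 10⁴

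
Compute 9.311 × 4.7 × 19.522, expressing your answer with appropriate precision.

8.5 × 10^2

9.311 × 4.7 × 19.522 = 854.3159074
Multiplication/division keeps the fewest significant figures: 9.311 → 4 s.f., 4.7 → 2 s.f., 19.522 → 5 s.f.; limit is 2.
Rounded to 2 significant figures: 8.5 × 10^2.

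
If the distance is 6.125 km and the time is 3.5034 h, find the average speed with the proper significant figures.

1.748 km/h

average speed = 6.125 km ÷ 3.5034 h = 1.74830164983… km/h.
6.125 has 4 significant figures; 3.5034 has 5.
Division/multiplication keeps the fewest: 4 significant figures.
Rounded: 1.748 km/h.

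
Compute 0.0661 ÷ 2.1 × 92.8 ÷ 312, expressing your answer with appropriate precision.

0.0094

0.0661 ÷ 2.1 × 92.8 ÷ 312 = 0.00936214896215…
Multiplication/division keeps the fewest significant figures: 0.0661 → 3 s.f., 2.1 → 2 s.f., 92.8 → 3 s.f., 312 → 3 s.f.; limit is 2.
Rounded to 2 significant figures: 0.0094.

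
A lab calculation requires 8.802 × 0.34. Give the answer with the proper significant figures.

3.0

8.802 × 0.34 = 2.99268
Multiplication/division keeps the fewest significant figures: 8.802 → 4 s.f., 0.34 → 2 s.f.; limit is 2.
Rounded to 2 significant figures: 3.0.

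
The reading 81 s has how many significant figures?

81: every digit is nonzero and significant.

2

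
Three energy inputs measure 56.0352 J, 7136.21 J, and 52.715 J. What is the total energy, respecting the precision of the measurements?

7.24496 × 10³ J

56.0352 J + 7136.21 J + 52.715 J = 7244.9602 J.
Addition/subtraction keeps the fewest decimal places: 56.0352 → 4 decimal places, 7136.21 → 2 decimal places, 52.715 → 3 decimal places; limit is 2.
Rounded to 2 decimal places: 7.24496 × 10³ J.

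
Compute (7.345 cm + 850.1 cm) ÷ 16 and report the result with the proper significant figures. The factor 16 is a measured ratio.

7.345 cm + 850.1 cm = 857.445 cm; the sum is limited to 1 decimal place (4 s.f.).
Carrying full precision, 857.445 ÷ 16 = 53.5903125 cm; 16 has 2 s.f., so the result keeps min(4, 2) = 2 s.f.
Rounded to 2 significant figures: 54 cm.

54 cm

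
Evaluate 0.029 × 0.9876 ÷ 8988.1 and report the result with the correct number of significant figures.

0.029 × 0.9876 ÷ 8988.1 = 0.0000031864799012…
Multiplication/division keeps the fewest significant figures: 0.029 → 2 s.f., 0.9876 → 4 s.f., 8988.1 → 5 s.f.; limit is 2.
Rounded to 2 significant figures: 3.2 × 10^-6.

3.2 × 10^-6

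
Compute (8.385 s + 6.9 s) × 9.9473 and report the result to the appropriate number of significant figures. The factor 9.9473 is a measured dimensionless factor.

152 s

8.385 s + 6.9 s = 15.285 s; the sum is limited to 1 decimal place (3 s.f.).
Carrying full precision, 15.285 × 9.9473 = 152.0444805 s; 9.9473 has 5 s.f., so the result keeps min(3, 5) = 3 s.f.
Rounded to 3 significant figures: 152 s.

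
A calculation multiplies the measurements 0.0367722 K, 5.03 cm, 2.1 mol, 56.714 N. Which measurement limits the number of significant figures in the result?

2.1 mol

0.0367722 K → 6 s.f.; 5.03 cm → 3 s.f.; 2.1 mol → 2 s.f.; 56.714 N → 5 s.f.
The fewest is 2 significant figures, from 2.1 mol.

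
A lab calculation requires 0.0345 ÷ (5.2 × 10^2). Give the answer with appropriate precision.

6.6 × 10^-5

0.0345 ÷ (5.2 × 10^2) = 0.0000663461538462…
Multiplication/division keeps the fewest significant figures: 0.0345 → 3 s.f., 5.2 × 10^2 → 2 s.f.; limit is 2.
Rounded to 2 significant figures: 6.6 × 10^-5.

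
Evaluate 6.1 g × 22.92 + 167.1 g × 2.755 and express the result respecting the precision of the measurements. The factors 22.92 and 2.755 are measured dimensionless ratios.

6.1 × 22.92 = 139.812 → 1.4 × 10^2 g (2 s.f., last digit at the 10^1 place).
167.1 × 2.755 = 460.3605 → 460.4 g (4 s.f., last digit at the 10^-1 place).
Sum: 600.1725 g; keep the coarser place, 10^1.
Result: 6.0 × 10^2 g.

6.0 × 10^2 g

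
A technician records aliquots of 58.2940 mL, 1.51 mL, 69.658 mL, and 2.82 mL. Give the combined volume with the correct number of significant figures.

58.2940 mL + 1.51 mL + 69.658 mL + 2.82 mL = 132.2820 mL.
Addition/subtraction keeps the fewest decimal places: 58.2940 → 4 decimal places, 1.51 → 2 decimal places, 69.658 → 3 decimal places, 2.82 → 2 decimal places; limit is 2.
Rounded to 2 decimal places: 132.28 mL.

132.28 mL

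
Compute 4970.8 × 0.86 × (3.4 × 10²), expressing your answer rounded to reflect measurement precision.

4970.8 × 0.86 × (3.4 × 10²) = 1453461.92
Multiplication/division keeps the fewest significant figures: 4970.8 → 5 s.f., 0.86 → 2 s.f., 3.4 × 10² → 2 s.f.; limit is 2.
Rounded to 2 significant figures: 1.5 × 10⁶.

1.5 × 10⁶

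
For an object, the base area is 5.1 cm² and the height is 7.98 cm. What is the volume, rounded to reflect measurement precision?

41 cm³

volume = 5.1 cm² × 7.98 cm = 40.698 cm³.
5.1 has 2 significant figures; 7.98 has 3.
Division/multiplication keeps the fewest: 2 significant figures.
Rounded: 41 cm³.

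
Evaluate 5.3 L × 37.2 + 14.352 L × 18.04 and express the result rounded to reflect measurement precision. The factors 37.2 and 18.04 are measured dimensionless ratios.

4.6 × 10² L

5.3 × 37.2 = 197.16 → 2.0 × 10² L (2 s.f., last digit at the 10^1 place).
14.352 × 18.04 = 258.91008 → 258.9 L (4 s.f., last digit at the 10^-1 place).
Sum: 456.07008 L; keep the coarser place, 10^1.
Result: 4.6 × 10² L.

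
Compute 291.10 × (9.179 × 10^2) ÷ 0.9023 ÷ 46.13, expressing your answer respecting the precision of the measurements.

291.10 × (9.179 × 10^2) ÷ 0.9023 ÷ 46.13 = 6419.52897356…
Multiplication/division keeps the fewest significant figures: 291.10 → 5 s.f., 9.179 × 10^2 → 4 s.f., 0.9023 → 4 s.f., 46.13 → 4 s.f.; limit is 4.
Rounded to 4 significant figures: 6420.

6420.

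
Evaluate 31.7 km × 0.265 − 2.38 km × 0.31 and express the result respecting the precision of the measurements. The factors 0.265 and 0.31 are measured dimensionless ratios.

7.66 km

31.7 × 0.265 = 8.4005 → 8.40 km (3 s.f., last digit at the 10^-2 place).
2.38 × 0.31 = 0.7378 → 0.74 km (2 s.f., last digit at the 10^-2 place).
Difference: 7.6627 km; keep the coarser place, 10^-2.
Result: 7.66 km.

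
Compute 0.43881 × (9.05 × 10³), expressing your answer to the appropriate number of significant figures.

3.97 × 10³

0.43881 × (9.05 × 10³) = 3971.2305
Multiplication/division keeps the fewest significant figures: 0.43881 → 5 s.f., 9.05 × 10³ → 3 s.f.; limit is 3.
Rounded to 3 significant figures: 3.97 × 10³.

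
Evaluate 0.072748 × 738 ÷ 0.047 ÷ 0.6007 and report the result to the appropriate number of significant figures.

1.9 × 10^3

0.072748 × 738 ÷ 0.047 ÷ 0.6007 = 1901.61209086…
Multiplication/division keeps the fewest significant figures: 0.072748 → 5 s.f., 738 → 3 s.f., 0.047 → 2 s.f., 0.6007 → 4 s.f.; limit is 2.
Rounded to 2 significant figures: 1.9 × 10^3.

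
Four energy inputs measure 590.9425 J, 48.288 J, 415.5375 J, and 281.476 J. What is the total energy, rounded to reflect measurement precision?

590.9425 J + 48.288 J + 415.5375 J + 281.476 J = 1336.2440 J.
Addition/subtraction keeps the fewest decimal places: 590.9425 → 4 decimal places, 48.288 → 3 decimal places, 415.5375 → 4 decimal places, 281.476 → 3 decimal places; limit is 3.
Rounded to 3 decimal places: 1336.244 J.

1336.244 J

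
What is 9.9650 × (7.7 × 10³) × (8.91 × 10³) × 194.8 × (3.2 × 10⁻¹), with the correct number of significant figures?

4.3 × 10¹⁰

9.9650 × (7.7 × 10³) × (8.91 × 10³) × 194.8 × (3.2 × 10⁻¹) = 4.26171755117 × 10^10…
Multiplication/division keeps the fewest significant figures: 9.9650 → 5 s.f., 7.7 × 10³ → 2 s.f., 8.91 × 10³ → 3 s.f., 194.8 → 4 s.f., 3.2 × 10⁻¹ → 2 s.f.; limit is 2.
Rounded to 2 significant figures: 4.3 × 10¹⁰.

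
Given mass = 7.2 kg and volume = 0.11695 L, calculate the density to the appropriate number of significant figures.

density = 7.2 kg ÷ 0.11695 L = 61.5647712698… kg/L.
7.2 has 2 significant figures; 0.11695 has 5.
Division/multiplication keeps the fewest: 2 significant figures.
Rounded: 62 kg/L.

62 kg/L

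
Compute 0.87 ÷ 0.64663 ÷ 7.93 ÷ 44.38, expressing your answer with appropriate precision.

0.0038

0.87 ÷ 0.64663 ÷ 7.93 ÷ 44.38 = 0.00382298785058…
Multiplication/division keeps the fewest significant figures: 0.87 → 2 s.f., 0.64663 → 5 s.f., 7.93 → 3 s.f., 44.38 → 4 s.f.; limit is 2.
Rounded to 2 significant figures: 0.0038.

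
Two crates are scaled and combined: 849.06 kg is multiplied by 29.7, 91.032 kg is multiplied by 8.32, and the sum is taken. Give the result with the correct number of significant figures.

849.06 × 29.7 = 25217.082 → 2.52 × 10⁴ kg (3 s.f., last digit at the 10^2 place).
91.032 × 8.32 = 757.38624 → 757 kg (3 s.f., last digit at the 10^0 place).
Sum: 25974.46824 kg; keep the coarser place, 10^2.
Result: 2.60 × 10⁴ kg.

2.60 × 10⁴ kg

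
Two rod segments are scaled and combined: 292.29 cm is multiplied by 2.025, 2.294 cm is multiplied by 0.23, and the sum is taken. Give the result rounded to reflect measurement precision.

292.29 × 2.025 = 591.88725 → 591.9 cm (4 s.f., last digit at the 10^-1 place).
2.294 × 0.23 = 0.52762 → 0.53 cm (2 s.f., last digit at the 10^-2 place).
Sum: 592.41487 cm; keep the coarser place, 10^-1.
Result: 592.4 cm.

592.4 cm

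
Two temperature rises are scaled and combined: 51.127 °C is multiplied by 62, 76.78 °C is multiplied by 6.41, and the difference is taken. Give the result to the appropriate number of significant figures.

2.7 × 10^3 °C

51.127 × 62 = 3169.874 → 3.2 × 10^3 °C (2 s.f., last digit at the 10^2 place).
76.78 × 6.41 = 492.1598 → 492 °C (3 s.f., last digit at the 10^0 place).
Difference: 2677.7142 °C; keep the coarser place, 10^2.
Result: 2.7 × 10^3 °C.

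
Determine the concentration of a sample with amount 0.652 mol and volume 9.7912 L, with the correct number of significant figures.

0.0666 mol/L

concentration = 0.652 mol ÷ 9.7912 L = 0.066590407713… mol/L.
0.652 has 3 significant figures; 9.7912 has 5.
Division/multiplication keeps the fewest: 3 significant figures.
Rounded: 0.0666 mol/L.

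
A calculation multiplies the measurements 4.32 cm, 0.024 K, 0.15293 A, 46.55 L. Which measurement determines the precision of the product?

0.024 K

4.32 cm → 3 s.f.; 0.024 K → 2 s.f.; 0.15293 A → 5 s.f.; 46.55 L → 4 s.f.
The fewest is 2 significant figures, from 0.024 K.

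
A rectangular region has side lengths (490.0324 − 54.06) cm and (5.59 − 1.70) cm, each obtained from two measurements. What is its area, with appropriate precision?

1.70 × 10^3 cm²

490.0324 − 54.06 = 435.9724, limited to 2 d.p. → 5 s.f.; 5.59 − 1.70 = 3.89, limited to 2 d.p. → 3 s.f.
Carrying full precision, 435.9724 × 3.89 = 1695.932636; keep min(5, 3) = 3 s.f.
Rounded to 3 significant figures: 1.70 × 10^3 cm².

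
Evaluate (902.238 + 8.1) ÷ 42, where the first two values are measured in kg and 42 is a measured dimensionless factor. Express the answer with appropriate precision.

22 kg

902.238 kg + 8.1 kg = 910.338 kg; the sum is limited to 1 decimal place (4 s.f.).
Carrying full precision, 910.338 ÷ 42 = 21.6747142857… kg; 42 has 2 s.f., so the result keeps min(4, 2) = 2 s.f.
Rounded to 2 significant figures: 22 kg.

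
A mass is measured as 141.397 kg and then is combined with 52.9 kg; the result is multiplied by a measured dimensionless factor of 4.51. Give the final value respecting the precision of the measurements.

141.397 kg + 52.9 kg = 194.297 kg; the sum is limited to 1 decimal place (4 s.f.).
Carrying full precision, 194.297 × 4.51 = 876.27947 kg; 4.51 has 3 s.f., so the result keeps min(4, 3) = 3 s.f.
Rounded to 3 significant figures: 8.76 × 10^2 kg.

8.76 × 10^2 kg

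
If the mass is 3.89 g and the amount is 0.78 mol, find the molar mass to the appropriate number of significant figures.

5.0 g/mol

molar mass = 3.89 g ÷ 0.78 mol = 4.98717948718… g/mol.
3.89 has 3 significant figures; 0.78 has 2.
Division/multiplication keeps the fewest: 2 significant figures.
Rounded: 5.0 g/mol.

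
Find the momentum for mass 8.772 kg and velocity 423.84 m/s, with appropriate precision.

momentum = 8.772 kg × 423.84 m/s = 3717.92448 kg·m/s.
8.772 has 4 significant figures; 423.84 has 5.
Division/multiplication keeps the fewest: 4 significant figures.
Rounded: 3718 kg·m/s.

3718 kg·m/s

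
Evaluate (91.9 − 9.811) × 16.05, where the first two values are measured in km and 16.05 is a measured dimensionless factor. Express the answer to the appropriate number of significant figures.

91.9 km − 9.811 km = 82.089 km; the difference is limited to 1 decimal place (3 s.f.).
Carrying full precision, 82.089 × 16.05 = 1317.52845 km; 16.05 has 4 s.f., so the result keeps min(3, 4) = 3 s.f.
Rounded to 3 significant figures: 1.32 × 10³ km.

1.32 × 10³ km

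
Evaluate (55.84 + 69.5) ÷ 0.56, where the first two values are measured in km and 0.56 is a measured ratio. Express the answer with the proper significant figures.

2.2 × 10² km

55.84 km + 69.5 km = 125.34 km; the sum is limited to 1 decimal place (4 s.f.).
Carrying full precision, 125.34 ÷ 0.56 = 223.821428571… km; 0.56 has 2 s.f., so the result keeps min(4, 2) = 2 s.f.
Rounded to 2 significant figures: 2.2 × 10² km.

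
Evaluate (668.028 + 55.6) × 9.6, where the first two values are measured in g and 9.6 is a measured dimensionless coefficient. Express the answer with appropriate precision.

668.028 g + 55.6 g = 723.628 g; the sum is limited to 1 decimal place (4 s.f.).
Carrying full precision, 723.628 × 9.6 = 6946.8288 g; 9.6 has 2 s.f., so the result keeps min(4, 2) = 2 s.f.
Rounded to 2 significant figures: 6.9 × 10^3 g.

6.9 × 10^3 g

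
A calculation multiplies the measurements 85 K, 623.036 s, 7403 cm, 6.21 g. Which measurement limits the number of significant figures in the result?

85 K

85 K → 2 s.f.; 623.036 s → 6 s.f.; 7403 cm → 4 s.f.; 6.21 g → 3 s.f.
The fewest is 2 significant figures, from 85 K.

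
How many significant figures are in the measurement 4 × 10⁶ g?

1

4 × 10⁶: in scientific notation every digit of the coefficient is significant.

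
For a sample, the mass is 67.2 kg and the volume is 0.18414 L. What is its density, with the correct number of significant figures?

density = 67.2 kg ÷ 0.18414 L = 364.939719778… kg/L.
67.2 has 3 significant figures; 0.18414 has 5.
Division/multiplication keeps the fewest: 3 significant figures.
Rounded: 365 kg/L.

365 kg/L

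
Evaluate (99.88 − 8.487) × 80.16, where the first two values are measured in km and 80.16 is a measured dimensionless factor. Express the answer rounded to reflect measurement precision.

7326 km

99.88 km − 8.487 km = 91.393 km; the difference is limited to 2 decimal places (4 s.f.).
Carrying full precision, 91.393 × 80.16 = 7326.06288 km; 80.16 has 4 s.f., so the result keeps min(4, 4) = 4 s.f.
Rounded to 4 significant figures: 7326 km.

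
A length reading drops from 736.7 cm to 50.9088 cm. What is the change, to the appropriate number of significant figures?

736.7 cm − 50.9088 cm = 685.7912 cm.
Addition/subtraction keeps the fewest decimal places: 736.7 → 1 decimal place, 50.9088 → 4 decimal places; limit is 1.
Rounded to 1 decimal place: 685.8 cm.

685.8 cm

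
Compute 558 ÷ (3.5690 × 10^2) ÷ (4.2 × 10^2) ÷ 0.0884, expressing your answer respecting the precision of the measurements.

558 ÷ (3.5690 × 10^2) ÷ (4.2 × 10^2) ÷ 0.0884 = 0.0421100828201…
Multiplication/division keeps the fewest significant figures: 558 → 3 s.f., 3.5690 × 10^2 → 5 s.f., 4.2 × 10^2 → 2 s.f., 0.0884 → 3 s.f.; limit is 2.
Rounded to 2 significant figures: 0.042.

0.042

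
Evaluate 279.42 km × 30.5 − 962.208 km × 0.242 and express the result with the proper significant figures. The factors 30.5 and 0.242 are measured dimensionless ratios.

8.29 × 10^3 km

279.42 × 30.5 = 8522.31 → 8.52 × 10^3 km (3 s.f., last digit at the 10^1 place).
962.208 × 0.242 = 232.854336 → 233 km (3 s.f., last digit at the 10^0 place).
Difference: 8289.455664 km; keep the coarser place, 10^1.
Result: 8.29 × 10^3 km.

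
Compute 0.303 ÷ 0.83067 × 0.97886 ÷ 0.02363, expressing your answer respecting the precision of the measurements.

15.1

0.303 ÷ 0.83067 × 0.97886 ÷ 0.02363 = 15.1102260956…
Multiplication/division keeps the fewest significant figures: 0.303 → 3 s.f., 0.83067 → 5 s.f., 0.97886 → 5 s.f., 0.02363 → 4 s.f.; limit is 3.
Rounded to 3 significant figures: 15.1.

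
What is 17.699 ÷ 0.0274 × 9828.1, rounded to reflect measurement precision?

6.35 × 10⁶

17.699 ÷ 0.0274 × 9828.1 = 6348450.43431…
Multiplication/division keeps the fewest significant figures: 17.699 → 5 s.f., 0.0274 → 3 s.f., 9828.1 → 5 s.f.; limit is 3.
Rounded to 3 significant figures: 6.35 × 10⁶.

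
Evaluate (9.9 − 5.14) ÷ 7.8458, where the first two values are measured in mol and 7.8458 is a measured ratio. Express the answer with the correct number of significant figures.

6.1 × 10⁻¹ mol

9.9 mol − 5.14 mol = 4.76 mol; the difference is limited to 1 decimal place (2 s.f.).
Carrying full precision, 4.76 ÷ 7.8458 = 0.606694027378… mol; 7.8458 has 5 s.f., so the result keeps min(2, 5) = 2 s.f.
Rounded to 2 significant figures: 6.1 × 10⁻¹ mol.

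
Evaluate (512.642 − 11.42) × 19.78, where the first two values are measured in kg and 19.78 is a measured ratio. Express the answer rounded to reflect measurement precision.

512.642 kg − 11.42 kg = 501.222 kg; the difference is limited to 2 decimal places (5 s.f.).
Carrying full precision, 501.222 × 19.78 = 9914.17116 kg; 19.78 has 4 s.f., so the result keeps min(5, 4) = 4 s.f.
Rounded to 4 significant figures: 9914 kg.

9914 kg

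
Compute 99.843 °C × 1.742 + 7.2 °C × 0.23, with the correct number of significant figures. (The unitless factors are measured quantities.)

99.843 × 1.742 = 173.926506 → 173.9 °C (4 s.f., last digit at the 10^-1 place).
7.2 × 0.23 = 1.656 → 1.7 °C (2 s.f., last digit at the 10^-1 place).
Sum: 175.582506 °C; keep the coarser place, 10^-1.
Result: 175.6 °C.

175.6 °C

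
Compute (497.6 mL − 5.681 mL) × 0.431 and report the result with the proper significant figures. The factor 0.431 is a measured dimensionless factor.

212 mL

497.6 mL − 5.681 mL = 491.919 mL; the difference is limited to 1 decimal place (4 s.f.).
Carrying full precision, 491.919 × 0.431 = 212.017089 mL; 0.431 has 3 s.f., so the result keeps min(4, 3) = 3 s.f.
Rounded to 3 significant figures: 212 mL.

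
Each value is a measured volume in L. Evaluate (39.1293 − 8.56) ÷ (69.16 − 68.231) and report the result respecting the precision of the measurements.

33

39.1293 − 8.56 = 30.5693, limited to 2 d.p. → 4 s.f.; 69.16 − 68.231 = 0.929, limited to 2 d.p. → 2 s.f.
Carrying full precision, 30.5693 ÷ 0.929 = 32.9055974166…; keep min(4, 2) = 2 s.f.
Rounded to 2 significant figures: 33.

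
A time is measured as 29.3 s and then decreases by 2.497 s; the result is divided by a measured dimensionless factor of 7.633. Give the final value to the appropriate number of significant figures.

3.51 s

29.3 s − 2.497 s = 26.803 s; the difference is limited to 1 decimal place (3 s.f.).
Carrying full precision, 26.803 ÷ 7.633 = 3.51146338268… s; 7.633 has 4 s.f., so the result keeps min(3, 4) = 3 s.f.
Rounded to 3 significant figures: 3.51 s.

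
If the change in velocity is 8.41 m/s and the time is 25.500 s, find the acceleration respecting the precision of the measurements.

acceleration = 8.41 m/s ÷ 25.500 s = 0.329803921569… m/s².
8.41 has 3 significant figures; 25.500 has 5.
Division/multiplication keeps the fewest: 3 significant figures.
Rounded: 3.30 × 10⁻¹ m/s².

3.30 × 10⁻¹ m/s²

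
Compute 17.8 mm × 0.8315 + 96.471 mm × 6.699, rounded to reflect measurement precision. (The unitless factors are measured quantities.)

17.8 × 0.8315 = 14.8007 → 14.8 mm (3 s.f., last digit at the 10^-1 place).
96.471 × 6.699 = 646.259229 → 646.3 mm (4 s.f., last digit at the 10^-1 place).
Sum: 661.059929 mm; keep the coarser place, 10^-1.
Result: 661.1 mm.

661.1 mm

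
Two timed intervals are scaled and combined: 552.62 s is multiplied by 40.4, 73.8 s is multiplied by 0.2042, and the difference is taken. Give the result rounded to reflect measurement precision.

552.62 × 40.4 = 22325.848 → 2.23 × 10^4 s (3 s.f., last digit at the 10^2 place).
73.8 × 0.2042 = 15.06996 → 15.1 s (3 s.f., last digit at the 10^-1 place).
Difference: 22310.77804 s; keep the coarser place, 10^2.
Result: 2.23 × 10^4 s.

2.23 × 10^4 s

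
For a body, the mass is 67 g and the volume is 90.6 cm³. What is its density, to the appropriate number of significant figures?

0.74 g/cm³

density = 67 g ÷ 90.6 cm³ = 0.739514348786… g/cm³.
67 has 2 significant figures; 90.6 has 3.
Division/multiplication keeps the fewest: 2 significant figures.
Rounded: 0.74 g/cm³.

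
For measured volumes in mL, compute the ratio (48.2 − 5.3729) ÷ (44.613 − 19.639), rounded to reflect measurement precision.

48.2 − 5.3729 = 42.8271, limited to 1 d.p. → 3 s.f.; 44.613 − 19.639 = 24.974, limited to 3 d.p. → 5 s.f.
Carrying full precision, 42.8271 ÷ 24.974 = 1.71486746216…; keep min(3, 5) = 3 s.f.
Rounded to 3 significant figures: 1.71.

1.71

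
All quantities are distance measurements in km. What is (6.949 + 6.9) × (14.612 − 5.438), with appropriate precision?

6.949 + 6.9 = 13.849, limited to 1 d.p. → 3 s.f.; 14.612 − 5.438 = 9.174, limited to 3 d.p. → 4 s.f.
Carrying full precision, 13.849 × 9.174 = 127.050726; keep min(3, 4) = 3 s.f.
Rounded to 3 significant figures: 127 km².

127 km²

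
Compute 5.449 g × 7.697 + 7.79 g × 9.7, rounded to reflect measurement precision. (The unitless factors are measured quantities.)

5.449 × 7.697 = 41.940953 → 41.94 g (4 s.f., last digit at the 10^-2 place).
7.79 × 9.7 = 75.563 → 76 g (2 s.f., last digit at the 10^0 place).
Sum: 117.503953 g; keep the coarser place, 10^0.
Result: 118 g.

118 g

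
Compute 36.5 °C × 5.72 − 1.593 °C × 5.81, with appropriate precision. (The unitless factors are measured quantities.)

200. °C

36.5 × 5.72 = 208.78 → 209 °C (3 s.f., last digit at the 10^0 place).
1.593 × 5.81 = 9.25533 → 9.26 °C (3 s.f., last digit at the 10^-2 place).
Difference: 199.52467 °C; keep the coarser place, 10^0.
Result: 200. °C.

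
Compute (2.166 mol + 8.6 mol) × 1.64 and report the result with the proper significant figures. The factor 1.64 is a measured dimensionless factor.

17.7 mol

2.166 mol + 8.6 mol = 10.766 mol; the sum is limited to 1 decimal place (3 s.f.).
Carrying full precision, 10.766 × 1.64 = 17.65624 mol; 1.64 has 3 s.f., so the result keeps min(3, 3) = 3 s.f.
Rounded to 3 significant figures: 17.7 mol.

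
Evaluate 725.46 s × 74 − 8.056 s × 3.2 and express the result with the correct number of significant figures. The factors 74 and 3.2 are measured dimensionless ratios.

725.46 × 74 = 53684.04 → 5.4 × 10⁴ s (2 s.f., last digit at the 10^3 place).
8.056 × 3.2 = 25.7792 → 26 s (2 s.f., last digit at the 10^0 place).
Difference: 53658.2608 s; keep the coarser place, 10^3.
Result: 5.4 × 10⁴ s.

5.4 × 10⁴ s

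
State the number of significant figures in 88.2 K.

3

88.2: every digit is nonzero and significant.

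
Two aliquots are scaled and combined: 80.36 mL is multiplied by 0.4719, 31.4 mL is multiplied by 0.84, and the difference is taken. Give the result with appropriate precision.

80.36 × 0.4719 = 37.921884 → 37.92 mL (4 s.f., last digit at the 10^-2 place).
31.4 × 0.84 = 26.376 → 26 mL (2 s.f., last digit at the 10^0 place).
Difference: 11.545884 mL; keep the coarser place, 10^0.
Result: 12 mL.

12 mL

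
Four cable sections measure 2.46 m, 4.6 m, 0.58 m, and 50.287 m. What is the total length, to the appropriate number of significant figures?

57.9 m

2.46 m + 4.6 m + 0.58 m + 50.287 m = 57.927 m.
Addition/subtraction keeps the fewest decimal places: 2.46 → 2 decimal places, 4.6 → 1 decimal place, 0.58 → 2 decimal places, 50.287 → 3 decimal places; limit is 1.
Rounded to 1 decimal place: 57.9 m.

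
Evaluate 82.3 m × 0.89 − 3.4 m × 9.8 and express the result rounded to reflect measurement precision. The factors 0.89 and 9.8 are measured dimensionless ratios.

40. m

82.3 × 0.89 = 73.247 → 73 m (2 s.f., last digit at the 10^0 place).
3.4 × 9.8 = 33.32 → 33 m (2 s.f., last digit at the 10^0 place).
Difference: 39.927 m; keep the coarser place, 10^0.
Result: 40. m.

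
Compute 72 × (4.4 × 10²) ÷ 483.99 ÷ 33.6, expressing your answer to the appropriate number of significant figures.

1.9

72 × (4.4 × 10²) ÷ 483.99 ÷ 33.6 = 1.94809219789…
Multiplication/division keeps the fewest significant figures: 72 → 2 s.f., 4.4 × 10² → 2 s.f., 483.99 → 5 s.f., 33.6 → 3 s.f.; limit is 2.
Rounded to 2 significant figures: 1.9.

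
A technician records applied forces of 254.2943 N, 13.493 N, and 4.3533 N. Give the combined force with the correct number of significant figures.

254.2943 N + 13.493 N + 4.3533 N = 272.1406 N.
Addition/subtraction keeps the fewest decimal places: 254.2943 → 4 decimal places, 13.493 → 3 decimal places, 4.3533 → 4 decimal places; limit is 3.
Rounded to 3 decimal places: 272.141 N.

272.141 N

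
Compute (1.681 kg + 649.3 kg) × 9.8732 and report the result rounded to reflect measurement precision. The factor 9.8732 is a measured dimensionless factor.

1.681 kg + 649.3 kg = 650.981 kg; the sum is limited to 1 decimal place (4 s.f.).
Carrying full precision, 650.981 × 9.8732 = 6427.2656092 kg; 9.8732 has 5 s.f., so the result keeps min(4, 5) = 4 s.f.
Rounded to 4 significant figures: 6427 kg.

6427 kg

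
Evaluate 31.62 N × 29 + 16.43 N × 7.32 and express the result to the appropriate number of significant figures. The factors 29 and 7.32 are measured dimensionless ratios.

31.62 × 29 = 916.98 → 9.2 × 10² N (2 s.f., last digit at the 10^1 place).
16.43 × 7.32 = 120.2676 → 1.20 × 10² N (3 s.f., last digit at the 10^0 place).
Sum: 1037.2476 N; keep the coarser place, 10^1.
Result: 1.04 × 10³ N.

1.04 × 10³ N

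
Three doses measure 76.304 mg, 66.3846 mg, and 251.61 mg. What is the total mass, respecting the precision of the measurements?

394.30 mg

76.304 mg + 66.3846 mg + 251.61 mg = 394.2986 mg.
Addition/subtraction keeps the fewest decimal places: 76.304 → 3 decimal places, 66.3846 → 4 decimal places, 251.61 → 2 decimal places; limit is 2.
Rounded to 2 decimal places: 394.30 mg.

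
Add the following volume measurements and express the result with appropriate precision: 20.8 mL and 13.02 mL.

20.8 mL + 13.02 mL = 33.82 mL.
Addition/subtraction keeps the fewest decimal places: 20.8 → 1 decimal place, 13.02 → 2 decimal places; limit is 1.
Rounded to 1 decimal place: 33.8 mL.

33.8 mL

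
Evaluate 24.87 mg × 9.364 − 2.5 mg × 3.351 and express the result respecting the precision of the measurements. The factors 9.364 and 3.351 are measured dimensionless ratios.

24.87 × 9.364 = 232.88268 → 232.9 mg (4 s.f., last digit at the 10^-1 place).
2.5 × 3.351 = 8.3775 → 8.4 mg (2 s.f., last digit at the 10^-1 place).
Difference: 224.50518 mg; keep the coarser place, 10^-1.
Result: 224.5 mg.

224.5 mg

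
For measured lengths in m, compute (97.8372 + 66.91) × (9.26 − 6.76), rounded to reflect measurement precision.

97.8372 + 66.91 = 164.7472, limited to 2 d.p. → 5 s.f.; 9.26 − 6.76 = 2.50, limited to 2 d.p. → 3 s.f.
Carrying full precision, 164.7472 × 2.50 = 411.868; keep min(5, 3) = 3 s.f.
Rounded to 3 significant figures: 412 m².

412 m²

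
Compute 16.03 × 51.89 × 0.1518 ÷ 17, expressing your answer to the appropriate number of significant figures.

7.4

16.03 × 51.89 × 0.1518 ÷ 17 = 7.42745523882…
Multiplication/division keeps the fewest significant figures: 16.03 → 4 s.f., 51.89 → 4 s.f., 0.1518 → 4 s.f., 17 → 2 s.f.; limit is 2.
Rounded to 2 significant figures: 7.4.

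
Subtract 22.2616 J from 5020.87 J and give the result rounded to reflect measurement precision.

5020.87 J − 22.2616 J = 4998.6084 J.
Addition/subtraction keeps the fewest decimal places: 5020.87 → 2 decimal places, 22.2616 → 4 decimal places; limit is 2.
Rounded to 2 decimal places: 4998.61 J.

4998.61 J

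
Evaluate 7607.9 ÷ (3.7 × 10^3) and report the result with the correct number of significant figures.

7607.9 ÷ (3.7 × 10^3) = 2.05618918919…
Multiplication/division keeps the fewest significant figures: 7607.9 → 5 s.f., 3.7 × 10^3 → 2 s.f.; limit is 2.
Rounded to 2 significant figures: 2.1.

2.1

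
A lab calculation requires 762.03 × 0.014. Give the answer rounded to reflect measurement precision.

762.03 × 0.014 = 10.66842
Multiplication/division keeps the fewest significant figures: 762.03 → 5 s.f., 0.014 → 2 s.f.; limit is 2.
Rounded to 2 significant figures: 11.

11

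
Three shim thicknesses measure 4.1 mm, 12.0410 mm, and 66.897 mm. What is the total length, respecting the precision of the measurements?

4.1 mm + 12.0410 mm + 66.897 mm = 83.0380 mm.
Addition/subtraction keeps the fewest decimal places: 4.1 → 1 decimal place, 12.0410 → 4 decimal places, 66.897 → 3 decimal places; limit is 1.
Rounded to 1 decimal place: 83.0 mm.

83.0 mm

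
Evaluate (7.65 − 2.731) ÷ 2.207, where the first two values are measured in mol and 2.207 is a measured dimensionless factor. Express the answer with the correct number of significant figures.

2.23 mol

7.65 mol − 2.731 mol = 4.919 mol; the difference is limited to 2 decimal places (3 s.f.).
Carrying full precision, 4.919 ÷ 2.207 = 2.22881739918… mol; 2.207 has 4 s.f., so the result keeps min(3, 4) = 3 s.f.
Rounded to 3 significant figures: 2.23 mol.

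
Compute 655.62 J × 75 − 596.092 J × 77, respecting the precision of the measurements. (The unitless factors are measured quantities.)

655.62 × 75 = 49171.5 → 4.9 × 10^4 J (2 s.f., last digit at the 10^3 place).
596.092 × 77 = 45899.084 → 4.6 × 10^4 J (2 s.f., last digit at the 10^3 place).
Difference: 3272.416 J; keep the coarser place, 10^3.
Result: 3 × 10^3 J.

3 × 10^3 J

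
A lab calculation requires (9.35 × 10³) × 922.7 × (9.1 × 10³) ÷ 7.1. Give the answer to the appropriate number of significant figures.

(9.35 × 10³) × 922.7 × (9.1 × 10³) ÷ 7.1 = 1.10574548592 × 10^10…
Multiplication/division keeps the fewest significant figures: 9.35 × 10³ → 3 s.f., 922.7 → 4 s.f., 9.1 × 10³ → 2 s.f., 7.1 → 2 s.f.; limit is 2.
Rounded to 2 significant figures: 1.1 × 10¹⁰.

1.1 × 10¹⁰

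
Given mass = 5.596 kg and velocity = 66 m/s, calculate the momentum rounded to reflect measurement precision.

momentum = 5.596 kg × 66 m/s = 369.336 kg·m/s.
5.596 has 4 significant figures; 66 has 2.
Division/multiplication keeps the fewest: 2 significant figures.
Rounded: 3.7 × 10^2 kg·m/s.

3.7 × 10^2 kg·m/s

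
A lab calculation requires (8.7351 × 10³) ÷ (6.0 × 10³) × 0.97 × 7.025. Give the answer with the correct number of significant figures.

9.9

(8.7351 × 10³) ÷ (6.0 × 10³) × 0.97 × 7.025 = 9.9205258625
Multiplication/division keeps the fewest significant figures: 8.7351 × 10³ → 5 s.f., 6.0 × 10³ → 2 s.f., 0.97 → 2 s.f., 7.025 → 4 s.f.; limit is 2.
Rounded to 2 significant figures: 9.9.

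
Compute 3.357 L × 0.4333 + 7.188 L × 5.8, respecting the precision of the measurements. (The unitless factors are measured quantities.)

43 L

3.357 × 0.4333 = 1.4545881 → 1.455 L (4 s.f., last digit at the 10^-3 place).
7.188 × 5.8 = 41.6904 → 42 L (2 s.f., last digit at the 10^0 place).
Sum: 43.1449881 L; keep the coarser place, 10^0.
Result: 43 L.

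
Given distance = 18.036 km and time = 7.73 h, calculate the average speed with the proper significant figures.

2.33 km/h

average speed = 18.036 km ÷ 7.73 h = 2.33324708926… km/h.
18.036 has 5 significant figures; 7.73 has 3.
Division/multiplication keeps the fewest: 3 significant figures.
Rounded: 2.33 km/h.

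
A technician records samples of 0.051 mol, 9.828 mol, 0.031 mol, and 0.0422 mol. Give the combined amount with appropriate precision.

0.051 mol + 9.828 mol + 0.031 mol + 0.0422 mol = 9.9522 mol.
Addition/subtraction keeps the fewest decimal places: 0.051 → 3 decimal places, 9.828 → 3 decimal places, 0.031 → 3 decimal places, 0.0422 → 4 decimal places; limit is 3.
Rounded to 3 decimal places: 9.952 mol.

9.952 mol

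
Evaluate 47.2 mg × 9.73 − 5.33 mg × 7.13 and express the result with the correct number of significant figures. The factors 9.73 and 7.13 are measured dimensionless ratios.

421 mg

47.2 × 9.73 = 459.256 → 459 mg (3 s.f., last digit at the 10^0 place).
5.33 × 7.13 = 38.0029 → 38.0 mg (3 s.f., last digit at the 10^-1 place).
Difference: 421.2531 mg; keep the coarser place, 10^0.
Result: 421 mg.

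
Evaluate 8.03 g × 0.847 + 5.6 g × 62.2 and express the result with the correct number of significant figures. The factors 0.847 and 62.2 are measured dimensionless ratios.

3.6 × 10² g

8.03 × 0.847 = 6.80141 → 6.80 g (3 s.f., last digit at the 10^-2 place).
5.6 × 62.2 = 348.32 → 3.5 × 10² g (2 s.f., last digit at the 10^1 place).
Sum: 355.12141 g; keep the coarser place, 10^1.
Result: 3.6 × 10² g.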